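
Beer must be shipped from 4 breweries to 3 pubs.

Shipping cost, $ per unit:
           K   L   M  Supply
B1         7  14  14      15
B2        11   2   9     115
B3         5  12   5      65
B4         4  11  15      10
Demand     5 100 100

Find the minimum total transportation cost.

965

Optimal allocation:
  B1→M: 15 kegs
  B2→L: 100 kegs
  B2→M: 15 kegs
  B3→M: 65 kegs
  B4→K: 5 kegs
  B4→M: 5 kegs
Total cost = $965.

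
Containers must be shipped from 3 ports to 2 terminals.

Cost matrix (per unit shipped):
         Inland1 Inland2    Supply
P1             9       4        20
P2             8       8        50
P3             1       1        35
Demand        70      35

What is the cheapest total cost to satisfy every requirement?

515

An optimal shipping plan:
  P1–Inland2: 20 × 4 = 80
  P2–Inland1: 35 × 8 = 280
  P2–Inland2: 15 × 8 = 120
  P3–Inland1: 35 × 1 = 35
Total = 80 + 280 + 120 + 35 = 515.
(Supply check: P1 ships 20; P2 ships 50; P3 ships 35.)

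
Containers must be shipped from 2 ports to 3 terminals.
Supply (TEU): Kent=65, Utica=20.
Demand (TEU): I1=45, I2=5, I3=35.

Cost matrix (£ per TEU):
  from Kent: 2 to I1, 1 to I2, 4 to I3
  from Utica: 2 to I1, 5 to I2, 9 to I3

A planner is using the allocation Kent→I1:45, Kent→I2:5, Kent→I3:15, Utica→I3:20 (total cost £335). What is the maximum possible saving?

100

Current plan cost = 45·2 + 5·1 + 15·4 + 20·9 = £335.
Optimal plan:
  Kent→I1: 25 × £2 = £50
  Kent→I2: 5 × £1 = £5
  Kent→I3: 35 × £4 = £140
  Utica→I1: 20 × £2 = £40
Optimal cost = £235.
Saving = 335 − 235 = £100.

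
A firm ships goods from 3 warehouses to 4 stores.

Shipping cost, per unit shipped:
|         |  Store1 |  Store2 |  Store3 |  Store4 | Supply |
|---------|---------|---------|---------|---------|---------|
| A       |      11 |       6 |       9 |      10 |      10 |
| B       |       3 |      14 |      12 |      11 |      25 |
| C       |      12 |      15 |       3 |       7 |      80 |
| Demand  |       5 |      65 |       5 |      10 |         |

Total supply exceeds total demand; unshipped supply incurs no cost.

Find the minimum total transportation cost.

Optimal allocation:
  A->Store2: 10 × 6 = 60
  B->Store1: 5 × 3 = 15
  B->Store2: 20 × 14 = 280
  C->Store2: 35 × 15 = 525
  C->Store3: 5 × 3 = 15
  C->Store4: 10 × 7 = 70
Total = 60 + 15 + 280 + 525 + 15 + 70 = 965.
(Supply check: A ships 10; B ships 25; C ships 50.)

965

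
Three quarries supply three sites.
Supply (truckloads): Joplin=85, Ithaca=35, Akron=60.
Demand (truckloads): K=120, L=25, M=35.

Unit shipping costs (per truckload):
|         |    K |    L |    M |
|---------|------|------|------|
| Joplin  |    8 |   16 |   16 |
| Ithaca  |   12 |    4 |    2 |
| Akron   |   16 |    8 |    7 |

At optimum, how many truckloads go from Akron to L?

Optimal shipments:
  Joplin–K: 85 truckloads
  Ithaca–M: 35 truckloads
  Akron–K: 35 truckloads
  Akron–L: 25 truckloads
Total cost = 1510.
So Akron→L carries 25 truckloads.

25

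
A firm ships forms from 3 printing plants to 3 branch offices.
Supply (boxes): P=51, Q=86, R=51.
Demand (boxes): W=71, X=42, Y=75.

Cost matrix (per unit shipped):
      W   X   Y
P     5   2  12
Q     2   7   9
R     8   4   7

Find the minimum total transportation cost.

826

A cheapest plan:
  P→X: 42 × 2 = 84
  P→Y: 9 × 12 = 108
  Q→W: 71 × 2 = 142
  Q→Y: 15 × 9 = 135
  R→Y: 51 × 7 = 357
Total = 84 + 108 + 142 + 135 + 357 = 826.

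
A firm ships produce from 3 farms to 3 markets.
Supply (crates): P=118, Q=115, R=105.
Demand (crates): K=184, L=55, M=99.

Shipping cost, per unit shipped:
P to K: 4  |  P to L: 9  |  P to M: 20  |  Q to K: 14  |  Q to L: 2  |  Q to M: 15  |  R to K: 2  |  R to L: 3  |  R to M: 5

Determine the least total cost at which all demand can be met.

One minimum-cost allocation:
  P to K: 118 crates
  Q to L: 55 crates
  Q to M: 60 crates
  R to K: 66 crates
  R to M: 39 crates
Total cost = 1809.
(Supply check: P ships 118; Q ships 115; R ships 105.)

1809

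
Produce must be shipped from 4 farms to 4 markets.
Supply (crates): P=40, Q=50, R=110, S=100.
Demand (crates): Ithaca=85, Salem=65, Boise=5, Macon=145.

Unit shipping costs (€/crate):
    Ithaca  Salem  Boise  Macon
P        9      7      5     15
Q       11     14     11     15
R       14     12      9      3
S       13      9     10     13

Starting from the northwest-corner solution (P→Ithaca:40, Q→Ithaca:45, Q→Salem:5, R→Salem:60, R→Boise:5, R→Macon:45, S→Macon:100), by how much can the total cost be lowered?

865

Current plan cost = 40·9 + 45·11 + 5·14 + 60·12 + 5·9 + 45·3 + 100·13 = €3125.
Optimal plan:
  P to Ithaca: 35 × €9 = €315
  P to Boise: 5 × €5 = €25
  Q to Ithaca: 50 × €11 = €550
  R to Macon: 110 × €3 = €330
  S to Salem: 65 × €9 = €585
  S to Macon: 35 × €13 = €455
Optimal cost = €2260.
Saving = 3125 − 2260 = €865.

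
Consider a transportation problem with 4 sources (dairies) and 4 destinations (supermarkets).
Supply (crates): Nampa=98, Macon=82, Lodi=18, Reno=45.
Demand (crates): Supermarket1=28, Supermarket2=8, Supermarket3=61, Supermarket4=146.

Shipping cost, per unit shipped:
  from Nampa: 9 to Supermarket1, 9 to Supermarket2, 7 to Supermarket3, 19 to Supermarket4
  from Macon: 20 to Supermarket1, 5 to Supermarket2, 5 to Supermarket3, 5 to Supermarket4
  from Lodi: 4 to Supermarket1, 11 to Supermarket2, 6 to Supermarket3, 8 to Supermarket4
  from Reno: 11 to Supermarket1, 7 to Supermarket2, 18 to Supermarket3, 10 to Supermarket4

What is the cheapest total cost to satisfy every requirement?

An optimal shipping plan:
  Nampa->Supermarket1: 28 × 9 = 252
  Nampa->Supermarket2: 8 × 9 = 72
  Nampa->Supermarket3: 61 × 7 = 427
  Nampa->Supermarket4: 1 × 19 = 19
  Macon->Supermarket4: 82 × 5 = 410
  Lodi->Supermarket4: 18 × 8 = 144
  Reno->Supermarket4: 45 × 10 = 450
Total = 252 + 72 + 427 + 19 + 410 + 144 + 450 = 1774.

1774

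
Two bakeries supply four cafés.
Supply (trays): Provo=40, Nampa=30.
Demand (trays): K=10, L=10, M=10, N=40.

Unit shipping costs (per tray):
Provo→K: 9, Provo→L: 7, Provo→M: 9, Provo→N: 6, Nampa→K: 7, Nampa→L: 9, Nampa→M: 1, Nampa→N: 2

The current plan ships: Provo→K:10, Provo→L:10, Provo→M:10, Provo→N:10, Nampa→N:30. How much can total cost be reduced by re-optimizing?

40

Current plan cost = 10·9 + 10·7 + 10·9 + 10·6 + 30·2 = 370.
Optimal plan:
  Provo->K: 10 × 9 = 90
  Provo->L: 10 × 7 = 70
  Provo->N: 20 × 6 = 120
  Nampa->M: 10 × 1 = 10
  Nampa->N: 20 × 2 = 40
Optimal cost = 330.
Saving = 370 − 330 = 40.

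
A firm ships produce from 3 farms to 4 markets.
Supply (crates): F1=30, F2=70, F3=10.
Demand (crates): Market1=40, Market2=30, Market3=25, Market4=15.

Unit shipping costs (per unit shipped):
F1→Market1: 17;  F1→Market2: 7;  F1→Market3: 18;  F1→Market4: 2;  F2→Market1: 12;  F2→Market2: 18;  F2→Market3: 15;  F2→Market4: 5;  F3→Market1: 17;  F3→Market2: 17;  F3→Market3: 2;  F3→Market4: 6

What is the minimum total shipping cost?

An optimal shipping plan:
  F1->Market2: 30 × 7 = 210
  F2->Market1: 40 × 12 = 480
  F2->Market3: 15 × 15 = 225
  F2->Market4: 15 × 5 = 75
  F3->Market3: 10 × 2 = 20
Total = 210 + 480 + 225 + 75 + 20 = 1010.

1010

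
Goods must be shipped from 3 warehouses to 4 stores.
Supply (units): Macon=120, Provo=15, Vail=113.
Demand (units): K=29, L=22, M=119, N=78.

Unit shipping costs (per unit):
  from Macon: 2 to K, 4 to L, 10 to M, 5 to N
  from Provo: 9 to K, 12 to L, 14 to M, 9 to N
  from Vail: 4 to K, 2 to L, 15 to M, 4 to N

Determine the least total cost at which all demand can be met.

A cheapest plan:
  Macon–K: 16 × 2 = 32
  Macon–M: 104 × 10 = 1040
  Provo–M: 15 × 14 = 210
  Vail–K: 13 × 4 = 52
  Vail–L: 22 × 2 = 44
  Vail–N: 78 × 4 = 312
Total = 32 + 1040 + 210 + 52 + 44 + 312 = 1690.
(Supply check: Macon ships 120; Provo ships 15; Vail ships 113.)

1690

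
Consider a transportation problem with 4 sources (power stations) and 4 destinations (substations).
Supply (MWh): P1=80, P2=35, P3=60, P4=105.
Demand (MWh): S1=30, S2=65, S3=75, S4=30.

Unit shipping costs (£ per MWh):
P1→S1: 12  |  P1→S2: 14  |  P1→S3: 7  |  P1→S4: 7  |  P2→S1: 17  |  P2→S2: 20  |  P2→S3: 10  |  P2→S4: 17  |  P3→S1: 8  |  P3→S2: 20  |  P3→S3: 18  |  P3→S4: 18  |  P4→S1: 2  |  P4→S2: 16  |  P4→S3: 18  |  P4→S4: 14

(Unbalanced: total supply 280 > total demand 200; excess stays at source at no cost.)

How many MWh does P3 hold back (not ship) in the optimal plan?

An optimal plan:
  P1–S3: 50 MWh
  P1–S4: 30 MWh
  P2–S3: 25 MWh
  P4–S1: 30 MWh
  P4–S2: 65 MWh
Total cost = £1910.
P3 ships 0 of its 60, leaving 60.

60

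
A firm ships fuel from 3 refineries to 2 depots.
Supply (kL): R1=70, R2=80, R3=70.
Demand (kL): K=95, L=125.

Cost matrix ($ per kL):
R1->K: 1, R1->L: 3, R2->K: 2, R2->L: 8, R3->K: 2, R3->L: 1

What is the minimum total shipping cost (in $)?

An optimal shipping plan:
  R1->K: 15 × $1 = $15
  R1->L: 55 × $3 = $165
  R2->K: 80 × $2 = $160
  R3->L: 70 × $1 = $70
Total = 15 + 165 + 160 + 70 = $410.
(Supply check: R1 ships 70; R2 ships 80; R3 ships 70.)

410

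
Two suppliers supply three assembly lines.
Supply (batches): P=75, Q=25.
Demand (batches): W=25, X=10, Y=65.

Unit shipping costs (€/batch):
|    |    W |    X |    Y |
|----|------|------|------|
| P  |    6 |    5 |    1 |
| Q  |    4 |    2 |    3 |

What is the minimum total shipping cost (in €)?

205

One minimum-cost allocation:
  P–W: 10 batches
  P–Y: 65 batches
  Q–W: 15 batches
  Q–X: 10 batches
Total cost = €205.
(Supply check: P ships 75; Q ships 25.)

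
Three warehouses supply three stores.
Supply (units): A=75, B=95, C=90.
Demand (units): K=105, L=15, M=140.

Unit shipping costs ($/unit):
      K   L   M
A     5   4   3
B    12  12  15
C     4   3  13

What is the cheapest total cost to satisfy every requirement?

One minimum-cost allocation:
  A–M: 75 × $3 = $225
  B–K: 30 × $12 = $360
  B–M: 65 × $15 = $975
  C–K: 75 × $4 = $300
  C–L: 15 × $3 = $45
Total = 225 + 360 + 975 + 300 + 45 = $1905.

1905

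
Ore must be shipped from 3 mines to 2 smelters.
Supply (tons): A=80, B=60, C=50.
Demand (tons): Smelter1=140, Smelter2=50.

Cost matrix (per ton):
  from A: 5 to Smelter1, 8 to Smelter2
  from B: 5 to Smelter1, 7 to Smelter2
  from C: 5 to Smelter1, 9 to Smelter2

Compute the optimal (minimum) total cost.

1050

Optimal allocation:
  A–Smelter1: 80 × 5 = 400
  B–Smelter1: 10 × 5 = 50
  B–Smelter2: 50 × 7 = 350
  C–Smelter1: 50 × 5 = 250
Total = 400 + 50 + 350 + 250 = 1050.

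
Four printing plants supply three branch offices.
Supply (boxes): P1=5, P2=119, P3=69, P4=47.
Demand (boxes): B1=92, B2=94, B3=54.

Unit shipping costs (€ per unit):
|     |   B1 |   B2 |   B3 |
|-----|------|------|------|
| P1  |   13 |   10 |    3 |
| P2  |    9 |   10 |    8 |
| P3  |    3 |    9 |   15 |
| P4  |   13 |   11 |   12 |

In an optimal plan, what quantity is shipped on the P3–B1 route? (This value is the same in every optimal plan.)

69

The minimum-cost plan:
  P1->B3: 5 × €3 = €15
  P2->B1: 23 × €9 = €207
  P2->B2: 47 × €10 = €470
  P2->B3: 49 × €8 = €392
  P3->B1: 69 × €3 = €207
  P4->B2: 47 × €11 = €517
Total cost = €1808.
So P3→B1 carries 69 boxes.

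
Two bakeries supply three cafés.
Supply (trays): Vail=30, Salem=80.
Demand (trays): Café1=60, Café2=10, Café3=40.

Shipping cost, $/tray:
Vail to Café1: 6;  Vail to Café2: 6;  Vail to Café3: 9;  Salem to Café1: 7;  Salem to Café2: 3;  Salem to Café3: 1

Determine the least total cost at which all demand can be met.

460

Optimal allocation:
  Vail to Café1: 30 × $6 = $180
  Salem to Café1: 30 × $7 = $210
  Salem to Café2: 10 × $3 = $30
  Salem to Café3: 40 × $1 = $40
Total = 180 + 210 + 30 + 40 = $460.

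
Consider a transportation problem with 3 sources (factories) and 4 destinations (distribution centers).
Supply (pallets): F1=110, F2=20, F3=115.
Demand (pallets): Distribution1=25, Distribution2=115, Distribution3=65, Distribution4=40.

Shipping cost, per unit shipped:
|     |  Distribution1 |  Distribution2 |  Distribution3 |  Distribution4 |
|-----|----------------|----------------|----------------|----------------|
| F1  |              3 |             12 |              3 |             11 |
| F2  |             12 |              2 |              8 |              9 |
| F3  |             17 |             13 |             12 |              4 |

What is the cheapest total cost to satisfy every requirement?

1685

An optimal shipping plan:
  F1→Distribution1: 25 × 3 = 75
  F1→Distribution2: 20 × 12 = 240
  F1→Distribution3: 65 × 3 = 195
  F2→Distribution2: 20 × 2 = 40
  F3→Distribution2: 75 × 13 = 975
  F3→Distribution4: 40 × 4 = 160
Total = 75 + 240 + 195 + 40 + 975 + 160 = 1685.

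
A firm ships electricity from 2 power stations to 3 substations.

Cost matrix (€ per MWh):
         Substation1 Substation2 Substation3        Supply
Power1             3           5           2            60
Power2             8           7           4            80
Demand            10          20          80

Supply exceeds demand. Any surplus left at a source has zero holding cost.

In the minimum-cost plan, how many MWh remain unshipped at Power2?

30

An optimal plan:
  Power1->Substation1: 10 × €3 = €30
  Power1->Substation2: 20 × €5 = €100
  Power1->Substation3: 30 × €2 = €60
  Power2->Substation3: 50 × €4 = €200
Total cost = €390.
Power2 ships 50 of its 80, leaving 30.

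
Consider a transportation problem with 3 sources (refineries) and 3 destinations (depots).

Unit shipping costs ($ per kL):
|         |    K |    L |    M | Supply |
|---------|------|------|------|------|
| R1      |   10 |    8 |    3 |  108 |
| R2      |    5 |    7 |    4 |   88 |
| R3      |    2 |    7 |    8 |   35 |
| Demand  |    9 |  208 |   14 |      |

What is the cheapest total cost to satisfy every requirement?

A cheapest plan:
  R1–L: 94 × $8 = $752
  R1–M: 14 × $3 = $42
  R2–L: 88 × $7 = $616
  R3–K: 9 × $2 = $18
  R3–L: 26 × $7 = $182
Total = 752 + 42 + 616 + 18 + 182 = $1610.

1610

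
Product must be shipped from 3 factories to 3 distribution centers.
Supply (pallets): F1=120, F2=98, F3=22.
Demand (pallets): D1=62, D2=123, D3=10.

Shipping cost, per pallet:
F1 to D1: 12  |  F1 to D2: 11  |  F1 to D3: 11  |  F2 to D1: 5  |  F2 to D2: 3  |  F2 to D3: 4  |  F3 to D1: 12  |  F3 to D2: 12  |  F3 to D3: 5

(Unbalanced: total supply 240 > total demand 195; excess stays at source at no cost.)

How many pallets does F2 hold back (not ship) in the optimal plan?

0

An optimal plan:
  F1→D1: 50 pallets
  F1→D2: 25 pallets
  F2→D2: 98 pallets
  F3→D1: 12 pallets
  F3→D3: 10 pallets
Total cost = 1363.
F2 ships 98 of its 98, leaving 0.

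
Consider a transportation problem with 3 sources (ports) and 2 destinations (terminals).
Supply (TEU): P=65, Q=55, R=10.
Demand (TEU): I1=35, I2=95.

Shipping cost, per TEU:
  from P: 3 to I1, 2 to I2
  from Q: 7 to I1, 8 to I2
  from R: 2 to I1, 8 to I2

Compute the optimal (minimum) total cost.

565

Optimal allocation:
  P to I2: 65 × 2 = 130
  Q to I1: 25 × 7 = 175
  Q to I2: 30 × 8 = 240
  R to I1: 10 × 2 = 20
Total = 130 + 175 + 240 + 20 = 565.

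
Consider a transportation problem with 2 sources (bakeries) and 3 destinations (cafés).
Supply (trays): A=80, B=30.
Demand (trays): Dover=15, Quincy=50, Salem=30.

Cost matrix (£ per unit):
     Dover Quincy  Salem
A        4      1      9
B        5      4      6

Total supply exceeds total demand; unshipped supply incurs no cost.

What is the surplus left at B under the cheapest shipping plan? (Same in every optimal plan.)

0

An optimal plan:
  A to Dover: 15 × £4 = £60
  A to Quincy: 50 × £1 = £50
  B to Salem: 30 × £6 = £180
Total cost = £290.
B ships 30 of its 30, leaving 0.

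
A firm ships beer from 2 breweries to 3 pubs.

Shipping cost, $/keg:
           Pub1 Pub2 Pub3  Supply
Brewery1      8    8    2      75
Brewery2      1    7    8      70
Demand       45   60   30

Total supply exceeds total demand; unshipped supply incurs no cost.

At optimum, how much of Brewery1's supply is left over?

Minimum-cost shipments:
  Brewery1->Pub2: 35 kegs
  Brewery1->Pub3: 30 kegs
  Brewery2->Pub1: 45 kegs
  Brewery2->Pub2: 25 kegs
Total cost = $560.
Brewery1 ships 65 of its 75, leaving 10.

10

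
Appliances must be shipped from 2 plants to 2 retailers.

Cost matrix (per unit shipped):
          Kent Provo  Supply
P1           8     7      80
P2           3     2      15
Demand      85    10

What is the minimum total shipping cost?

675

One minimum-cost allocation:
  P1->Kent: 70 × 8 = 560
  P1->Provo: 10 × 7 = 70
  P2->Kent: 15 × 3 = 45
Total = 560 + 70 + 45 = 675.
(Supply check: P1 ships 80; P2 ships 15.)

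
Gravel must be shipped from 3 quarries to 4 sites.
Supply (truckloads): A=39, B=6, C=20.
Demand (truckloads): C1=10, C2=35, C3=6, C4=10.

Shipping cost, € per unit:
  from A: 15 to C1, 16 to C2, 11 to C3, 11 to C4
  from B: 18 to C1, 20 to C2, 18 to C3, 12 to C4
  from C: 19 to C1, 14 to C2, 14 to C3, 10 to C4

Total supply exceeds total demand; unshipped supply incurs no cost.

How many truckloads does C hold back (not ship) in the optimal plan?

An optimal plan:
  A–C1: 10 truckloads
  A–C2: 15 truckloads
  A–C3: 6 truckloads
  A–C4: 8 truckloads
  B–C4: 2 truckloads
  C–C2: 20 truckloads
Total cost = €848.
C ships 20 of its 20, leaving 0.

0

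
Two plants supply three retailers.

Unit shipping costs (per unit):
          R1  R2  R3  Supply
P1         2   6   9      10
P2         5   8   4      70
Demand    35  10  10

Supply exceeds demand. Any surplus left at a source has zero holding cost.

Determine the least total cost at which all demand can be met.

One minimum-cost allocation:
  P1->R1: 10 × 2 = 20
  P2->R1: 25 × 5 = 125
  P2->R2: 10 × 8 = 80
  P2->R3: 10 × 4 = 40
Total = 20 + 125 + 80 + 40 = 265.
(Supply check: P1 ships 10; P2 ships 45.)

265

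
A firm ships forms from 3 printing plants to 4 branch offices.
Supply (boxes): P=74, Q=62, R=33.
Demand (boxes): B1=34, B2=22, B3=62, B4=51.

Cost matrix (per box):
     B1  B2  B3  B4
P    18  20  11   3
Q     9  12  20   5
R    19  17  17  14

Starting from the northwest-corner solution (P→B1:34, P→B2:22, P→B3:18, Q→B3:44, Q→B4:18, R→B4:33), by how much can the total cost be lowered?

Current plan cost = 34·18 + 22·20 + 18·11 + 44·20 + 18·5 + 33·14 = 2682.
Optimal plan:
  P→B3: 29 × 11 = 319
  P→B4: 45 × 3 = 135
  Q→B1: 34 × 9 = 306
  Q→B2: 22 × 12 = 264
  Q→B4: 6 × 5 = 30
  R→B3: 33 × 17 = 561
Optimal cost = 1615.
Saving = 2682 − 1615 = 1067.

1067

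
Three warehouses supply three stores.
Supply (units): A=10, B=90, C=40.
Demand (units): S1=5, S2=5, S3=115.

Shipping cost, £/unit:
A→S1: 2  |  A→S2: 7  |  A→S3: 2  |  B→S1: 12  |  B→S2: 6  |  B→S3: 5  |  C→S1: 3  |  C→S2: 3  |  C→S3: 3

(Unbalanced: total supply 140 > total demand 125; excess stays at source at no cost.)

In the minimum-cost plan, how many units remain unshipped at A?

An optimal plan:
  A→S3: 10 × £2 = £20
  B→S3: 75 × £5 = £375
  C→S1: 5 × £3 = £15
  C→S2: 5 × £3 = £15
  C→S3: 30 × £3 = £90
Total cost = £515.
A ships 10 of its 10, leaving 0.

0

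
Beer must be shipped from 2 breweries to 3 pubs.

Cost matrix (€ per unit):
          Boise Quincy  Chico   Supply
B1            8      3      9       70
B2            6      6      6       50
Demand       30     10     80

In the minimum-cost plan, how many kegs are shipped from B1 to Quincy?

Optimal shipments:
  B1→Boise: 30 kegs
  B1→Quincy: 10 kegs
  B1→Chico: 30 kegs
  B2→Chico: 50 kegs
Total cost = €840.
So B1→Quincy carries 10 kegs.

10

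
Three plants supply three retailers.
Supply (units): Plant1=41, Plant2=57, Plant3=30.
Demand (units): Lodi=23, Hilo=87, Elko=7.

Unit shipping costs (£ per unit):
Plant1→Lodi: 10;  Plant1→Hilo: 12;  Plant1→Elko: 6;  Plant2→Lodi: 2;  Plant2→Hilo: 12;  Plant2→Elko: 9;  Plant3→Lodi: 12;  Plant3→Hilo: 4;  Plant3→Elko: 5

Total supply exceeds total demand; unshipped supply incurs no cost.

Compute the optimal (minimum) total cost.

One minimum-cost allocation:
  Plant1->Hilo: 34 × £12 = £408
  Plant1->Elko: 7 × £6 = £42
  Plant2->Lodi: 23 × £2 = £46
  Plant2->Hilo: 23 × £12 = £276
  Plant3->Hilo: 30 × £4 = £120
Total = 408 + 42 + 46 + 276 + 120 = £892.
(Supply check: Plant1 ships 41; Plant2 ships 46; Plant3 ships 30.)

892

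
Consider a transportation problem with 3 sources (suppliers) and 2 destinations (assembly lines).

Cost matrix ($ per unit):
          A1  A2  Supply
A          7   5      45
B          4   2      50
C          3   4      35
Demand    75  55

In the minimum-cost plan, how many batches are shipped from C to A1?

35

The minimum-cost plan:
  A→A1: 40 × $7 = $280
  A→A2: 5 × $5 = $25
  B→A2: 50 × $2 = $100
  C→A1: 35 × $3 = $105
Total cost = $510.
So C→A1 carries 35 batches.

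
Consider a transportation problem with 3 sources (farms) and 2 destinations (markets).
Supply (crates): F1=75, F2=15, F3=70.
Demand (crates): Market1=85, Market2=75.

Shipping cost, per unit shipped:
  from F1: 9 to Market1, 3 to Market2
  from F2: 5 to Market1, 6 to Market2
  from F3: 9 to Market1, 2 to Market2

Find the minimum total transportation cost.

860

An optimal shipping plan:
  F1→Market1: 70 crates
  F1→Market2: 5 crates
  F2→Market1: 15 crates
  F3→Market2: 70 crates
Total cost = 860.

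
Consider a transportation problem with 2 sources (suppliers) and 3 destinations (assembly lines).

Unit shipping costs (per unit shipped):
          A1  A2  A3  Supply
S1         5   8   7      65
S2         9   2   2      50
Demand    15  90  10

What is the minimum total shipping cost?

565

Optimal allocation:
  S1–A1: 15 batches
  S1–A2: 40 batches
  S1–A3: 10 batches
  S2–A2: 50 batches
Total cost = 565.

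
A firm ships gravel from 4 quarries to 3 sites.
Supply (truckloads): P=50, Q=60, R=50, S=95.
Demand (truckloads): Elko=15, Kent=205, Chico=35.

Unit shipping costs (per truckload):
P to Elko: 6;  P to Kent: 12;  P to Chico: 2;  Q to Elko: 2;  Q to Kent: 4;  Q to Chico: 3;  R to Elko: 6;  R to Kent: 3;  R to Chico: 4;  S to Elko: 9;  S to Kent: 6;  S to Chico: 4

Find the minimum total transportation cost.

1120

Optimal allocation:
  P->Elko: 15 truckloads
  P->Chico: 35 truckloads
  Q->Kent: 60 truckloads
  R->Kent: 50 truckloads
  S->Kent: 95 truckloads
Total cost = 1120.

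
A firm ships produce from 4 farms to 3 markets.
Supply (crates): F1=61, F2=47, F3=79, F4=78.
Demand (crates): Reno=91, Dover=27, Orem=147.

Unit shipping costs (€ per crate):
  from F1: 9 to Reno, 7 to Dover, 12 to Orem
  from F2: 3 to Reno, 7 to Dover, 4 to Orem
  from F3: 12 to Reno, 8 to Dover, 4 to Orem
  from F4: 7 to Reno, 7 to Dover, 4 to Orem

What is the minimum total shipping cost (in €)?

Optimal allocation:
  F1 to Reno: 34 × €9 = €306
  F1 to Dover: 27 × €7 = €189
  F2 to Reno: 47 × €3 = €141
  F3 to Orem: 79 × €4 = €316
  F4 to Reno: 10 × €7 = €70
  F4 to Orem: 68 × €4 = €272
Total = 306 + 189 + 141 + 316 + 70 + 272 = €1294.
(Supply check: F1 ships 61; F2 ships 47; F3 ships 79; F4 ships 78.)

1294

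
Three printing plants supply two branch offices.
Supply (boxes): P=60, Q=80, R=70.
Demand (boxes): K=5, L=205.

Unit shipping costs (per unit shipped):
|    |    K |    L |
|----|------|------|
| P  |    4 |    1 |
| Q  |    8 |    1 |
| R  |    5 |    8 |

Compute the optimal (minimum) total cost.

685

One minimum-cost allocation:
  P to L: 60 × 1 = 60
  Q to L: 80 × 1 = 80
  R to K: 5 × 5 = 25
  R to L: 65 × 8 = 520
Total = 60 + 80 + 25 + 520 = 685.
(Supply check: P ships 60; Q ships 80; R ships 70.)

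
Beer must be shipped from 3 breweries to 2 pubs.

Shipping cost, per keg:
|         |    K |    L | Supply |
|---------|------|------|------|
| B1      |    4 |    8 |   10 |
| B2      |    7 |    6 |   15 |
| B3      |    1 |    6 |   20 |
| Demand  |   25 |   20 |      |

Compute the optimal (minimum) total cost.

170

An optimal shipping plan:
  B1 to K: 5 × 4 = 20
  B1 to L: 5 × 8 = 40
  B2 to L: 15 × 6 = 90
  B3 to K: 20 × 1 = 20
Total = 20 + 40 + 90 + 20 = 170.
(Supply check: B1 ships 10; B2 ships 15; B3 ships 20.)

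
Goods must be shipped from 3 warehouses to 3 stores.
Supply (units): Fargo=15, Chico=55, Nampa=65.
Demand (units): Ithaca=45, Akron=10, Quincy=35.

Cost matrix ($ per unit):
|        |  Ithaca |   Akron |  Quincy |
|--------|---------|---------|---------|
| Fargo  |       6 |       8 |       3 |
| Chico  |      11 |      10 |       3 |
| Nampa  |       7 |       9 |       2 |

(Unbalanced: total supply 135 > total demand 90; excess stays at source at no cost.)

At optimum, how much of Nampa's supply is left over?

An optimal plan:
  Fargo→Ithaca: 5 units
  Fargo→Akron: 10 units
  Chico→Quincy: 10 units
  Nampa→Ithaca: 40 units
  Nampa→Quincy: 25 units
Total cost = $470.
Nampa ships 65 of its 65, leaving 0.

0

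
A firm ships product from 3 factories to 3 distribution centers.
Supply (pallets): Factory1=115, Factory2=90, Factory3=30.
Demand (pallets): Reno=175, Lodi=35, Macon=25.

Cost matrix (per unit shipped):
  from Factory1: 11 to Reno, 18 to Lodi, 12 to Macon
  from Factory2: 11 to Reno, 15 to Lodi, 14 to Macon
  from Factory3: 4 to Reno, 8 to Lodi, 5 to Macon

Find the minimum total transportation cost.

2540

One minimum-cost allocation:
  Factory1->Reno: 90 × 11 = 990
  Factory1->Macon: 25 × 12 = 300
  Factory2->Reno: 85 × 11 = 935
  Factory2->Lodi: 5 × 15 = 75
  Factory3->Lodi: 30 × 8 = 240
Total = 990 + 300 + 935 + 75 + 240 = 2540.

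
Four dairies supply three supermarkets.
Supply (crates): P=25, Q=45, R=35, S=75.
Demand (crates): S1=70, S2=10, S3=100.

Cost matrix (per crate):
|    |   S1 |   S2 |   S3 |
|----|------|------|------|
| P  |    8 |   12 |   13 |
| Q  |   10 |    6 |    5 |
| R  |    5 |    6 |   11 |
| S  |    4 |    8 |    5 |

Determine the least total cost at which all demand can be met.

965

A cheapest plan:
  P→S1: 25 × 8 = 200
  Q→S3: 45 × 5 = 225
  R→S1: 25 × 5 = 125
  R→S2: 10 × 6 = 60
  S→S1: 20 × 4 = 80
  S→S3: 55 × 5 = 275
Total = 200 + 225 + 125 + 60 + 80 + 275 = 965.
(Supply check: P ships 25; Q ships 45; R ships 35; S ships 75.)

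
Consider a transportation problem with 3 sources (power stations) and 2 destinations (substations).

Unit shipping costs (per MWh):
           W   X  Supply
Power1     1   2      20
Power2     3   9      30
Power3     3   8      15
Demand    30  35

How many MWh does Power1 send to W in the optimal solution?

0

Optimal shipments:
  Power1->X: 20 × 2 = 40
  Power2->W: 30 × 3 = 90
  Power3->X: 15 × 8 = 120
Total cost = 250.
The route Power1→W is not used.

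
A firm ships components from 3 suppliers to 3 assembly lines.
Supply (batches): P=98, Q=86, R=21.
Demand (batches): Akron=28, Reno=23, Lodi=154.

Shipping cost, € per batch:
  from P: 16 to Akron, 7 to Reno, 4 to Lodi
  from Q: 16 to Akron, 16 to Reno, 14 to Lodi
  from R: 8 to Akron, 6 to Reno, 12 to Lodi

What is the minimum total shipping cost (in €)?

A cheapest plan:
  P->Lodi: 98 × €4 = €392
  Q->Akron: 28 × €16 = €448
  Q->Reno: 2 × €16 = €32
  Q->Lodi: 56 × €14 = €784
  R->Reno: 21 × €6 = €126
Total = 392 + 448 + 32 + 784 + 126 = €1782.

1782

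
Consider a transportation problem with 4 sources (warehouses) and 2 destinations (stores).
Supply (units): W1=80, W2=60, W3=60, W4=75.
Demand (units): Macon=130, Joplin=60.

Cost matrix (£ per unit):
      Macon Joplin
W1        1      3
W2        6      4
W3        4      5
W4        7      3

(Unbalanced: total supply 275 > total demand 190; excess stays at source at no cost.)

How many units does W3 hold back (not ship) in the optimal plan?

Minimum-cost shipments:
  W1–Macon: 80 × £1 = £80
  W3–Macon: 50 × £4 = £200
  W4–Joplin: 60 × £3 = £180
Total cost = £460.
W3 ships 50 of its 60, leaving 10.

10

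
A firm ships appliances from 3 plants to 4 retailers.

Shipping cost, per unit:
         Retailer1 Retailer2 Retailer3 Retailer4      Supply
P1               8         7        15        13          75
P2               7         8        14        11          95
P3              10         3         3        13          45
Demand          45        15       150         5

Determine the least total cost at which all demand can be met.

2140

Optimal allocation:
  P1–Retailer2: 15 × 7 = 105
  P1–Retailer3: 60 × 15 = 900
  P2–Retailer1: 45 × 7 = 315
  P2–Retailer3: 45 × 14 = 630
  P2–Retailer4: 5 × 11 = 55
  P3–Retailer3: 45 × 3 = 135
Total = 105 + 900 + 315 + 630 + 55 + 135 = 2140.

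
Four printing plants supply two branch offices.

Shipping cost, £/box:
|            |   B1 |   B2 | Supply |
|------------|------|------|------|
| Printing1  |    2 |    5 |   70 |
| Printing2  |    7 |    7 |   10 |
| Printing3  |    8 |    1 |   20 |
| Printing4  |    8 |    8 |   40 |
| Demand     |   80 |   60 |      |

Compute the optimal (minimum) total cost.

One minimum-cost allocation:
  Printing1 to B1: 70 × £2 = £140
  Printing2 to B1: 10 × £7 = £70
  Printing3 to B2: 20 × £1 = £20
  Printing4 to B2: 40 × £8 = £320
Total = 140 + 70 + 20 + 320 = £550.
(Supply check: Printing1 ships 70; Printing2 ships 10; Printing3 ships 20; Printing4 ships 40.)

550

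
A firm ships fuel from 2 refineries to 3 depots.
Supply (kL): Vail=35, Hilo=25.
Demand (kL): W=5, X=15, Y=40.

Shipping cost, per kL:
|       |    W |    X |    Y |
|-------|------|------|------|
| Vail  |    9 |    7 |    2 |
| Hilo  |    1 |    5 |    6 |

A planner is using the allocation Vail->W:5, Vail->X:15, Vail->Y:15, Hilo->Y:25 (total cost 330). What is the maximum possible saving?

Current plan cost = 5·9 + 15·7 + 15·2 + 25·6 = 330.
Optimal plan:
  Vail to Y: 35 × 2 = 70
  Hilo to W: 5 × 1 = 5
  Hilo to X: 15 × 5 = 75
  Hilo to Y: 5 × 6 = 30
Optimal cost = 180.
Saving = 330 − 180 = 150.

150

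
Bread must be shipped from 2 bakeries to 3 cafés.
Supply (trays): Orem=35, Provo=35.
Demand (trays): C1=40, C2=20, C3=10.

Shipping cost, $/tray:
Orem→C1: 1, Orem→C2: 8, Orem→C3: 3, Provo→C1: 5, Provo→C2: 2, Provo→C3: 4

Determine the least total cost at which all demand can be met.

140

Optimal allocation:
  Orem–C1: 35 × $1 = $35
  Provo–C1: 5 × $5 = $25
  Provo–C2: 20 × $2 = $40
  Provo–C3: 10 × $4 = $40
Total = 35 + 25 + 40 + 40 = $140.
(Supply check: Orem ships 35; Provo ships 35.)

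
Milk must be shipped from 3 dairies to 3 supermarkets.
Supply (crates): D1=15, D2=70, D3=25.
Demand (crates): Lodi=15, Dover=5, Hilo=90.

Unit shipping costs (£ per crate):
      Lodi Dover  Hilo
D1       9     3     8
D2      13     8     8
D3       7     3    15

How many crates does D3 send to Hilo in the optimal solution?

5

Solving gives:
  D1 to Hilo: 15 crates
  D2 to Hilo: 70 crates
  D3 to Lodi: 15 crates
  D3 to Dover: 5 crates
  D3 to Hilo: 5 crates
Total cost = £875.
So D3→Hilo carries 5 crates.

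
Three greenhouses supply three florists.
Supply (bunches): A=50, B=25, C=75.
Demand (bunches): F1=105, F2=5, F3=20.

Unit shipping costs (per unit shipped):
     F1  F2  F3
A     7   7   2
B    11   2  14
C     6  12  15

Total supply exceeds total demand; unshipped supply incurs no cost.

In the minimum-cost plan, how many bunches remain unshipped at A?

An optimal plan:
  A–F1: 30 bunches
  A–F3: 20 bunches
  B–F2: 5 bunches
  C–F1: 75 bunches
Total cost = 710.
A ships 50 of its 50, leaving 0.

0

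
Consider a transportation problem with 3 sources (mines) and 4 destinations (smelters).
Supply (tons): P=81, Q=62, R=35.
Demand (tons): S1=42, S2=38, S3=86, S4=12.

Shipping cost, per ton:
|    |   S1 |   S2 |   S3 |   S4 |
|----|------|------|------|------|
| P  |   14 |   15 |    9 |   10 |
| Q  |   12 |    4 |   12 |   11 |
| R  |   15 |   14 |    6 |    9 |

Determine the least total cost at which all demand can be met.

Optimal allocation:
  P->S1: 18 × 14 = 252
  P->S3: 51 × 9 = 459
  P->S4: 12 × 10 = 120
  Q->S1: 24 × 12 = 288
  Q->S2: 38 × 4 = 152
  R->S3: 35 × 6 = 210
Total = 252 + 459 + 120 + 288 + 152 + 210 = 1481.
(Supply check: P ships 81; Q ships 62; R ships 35.)

1481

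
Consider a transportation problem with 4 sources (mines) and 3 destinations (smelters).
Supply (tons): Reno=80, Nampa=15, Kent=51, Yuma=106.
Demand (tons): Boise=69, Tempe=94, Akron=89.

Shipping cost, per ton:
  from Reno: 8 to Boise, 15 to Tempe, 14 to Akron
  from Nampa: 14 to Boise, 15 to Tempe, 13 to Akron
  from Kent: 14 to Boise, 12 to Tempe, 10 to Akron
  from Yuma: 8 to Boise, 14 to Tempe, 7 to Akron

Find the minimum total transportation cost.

An optimal shipping plan:
  Reno–Boise: 69 × 8 = 552
  Reno–Tempe: 11 × 15 = 165
  Nampa–Tempe: 15 × 15 = 225
  Kent–Tempe: 51 × 12 = 612
  Yuma–Tempe: 17 × 14 = 238
  Yuma–Akron: 89 × 7 = 623
Total = 552 + 165 + 225 + 612 + 238 + 623 = 2415.
(Supply check: Reno ships 80; Nampa ships 15; Kent ships 51; Yuma ships 106.)

2415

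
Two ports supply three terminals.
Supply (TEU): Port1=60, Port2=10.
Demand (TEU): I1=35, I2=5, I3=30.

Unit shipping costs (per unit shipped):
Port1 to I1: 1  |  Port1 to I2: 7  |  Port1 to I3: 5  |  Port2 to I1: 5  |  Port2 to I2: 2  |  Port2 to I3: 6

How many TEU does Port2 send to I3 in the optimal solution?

The minimum-cost plan:
  Port1→I1: 35 × 1 = 35
  Port1→I3: 25 × 5 = 125
  Port2→I2: 5 × 2 = 10
  Port2→I3: 5 × 6 = 30
Total cost = 200.
So Port2→I3 carries 5 TEU.

5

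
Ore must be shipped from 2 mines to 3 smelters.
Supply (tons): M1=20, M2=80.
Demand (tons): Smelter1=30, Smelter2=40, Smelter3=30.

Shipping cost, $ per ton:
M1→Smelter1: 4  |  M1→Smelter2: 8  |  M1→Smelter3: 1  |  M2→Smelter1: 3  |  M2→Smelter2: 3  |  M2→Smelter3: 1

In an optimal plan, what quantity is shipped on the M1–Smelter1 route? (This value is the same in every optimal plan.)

0

The minimum-cost plan:
  M1–Smelter3: 20 × $1 = $20
  M2–Smelter1: 30 × $3 = $90
  M2–Smelter2: 40 × $3 = $120
  M2–Smelter3: 10 × $1 = $10
Total cost = $240.
The route M1→Smelter1 is not used.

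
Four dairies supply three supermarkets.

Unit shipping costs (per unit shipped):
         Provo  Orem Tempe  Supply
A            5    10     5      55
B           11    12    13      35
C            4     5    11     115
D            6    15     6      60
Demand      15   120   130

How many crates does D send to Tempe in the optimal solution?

The minimum-cost plan:
  A–Tempe: 55 × 5 = 275
  B–Orem: 20 × 12 = 240
  B–Tempe: 15 × 13 = 195
  C–Provo: 15 × 4 = 60
  C–Orem: 100 × 5 = 500
  D–Tempe: 60 × 6 = 360
Total cost = 1630.
So D→Tempe carries 60 crates.

60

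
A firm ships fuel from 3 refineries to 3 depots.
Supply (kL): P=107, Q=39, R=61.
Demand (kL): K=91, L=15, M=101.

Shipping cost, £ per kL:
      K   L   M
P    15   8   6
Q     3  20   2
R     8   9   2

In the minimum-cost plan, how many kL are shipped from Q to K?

39

Optimal shipments:
  P→L: 15 × £8 = £120
  P→M: 92 × £6 = £552
  Q→K: 39 × £3 = £117
  R→K: 52 × £8 = £416
  R→M: 9 × £2 = £18
Total cost = £1223.
So Q→K carries 39 kL.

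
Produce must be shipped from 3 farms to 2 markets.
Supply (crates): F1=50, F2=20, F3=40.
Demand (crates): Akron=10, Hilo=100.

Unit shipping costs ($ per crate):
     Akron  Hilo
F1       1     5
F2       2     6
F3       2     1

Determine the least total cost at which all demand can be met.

370

One minimum-cost allocation:
  F1–Akron: 10 × $1 = $10
  F1–Hilo: 40 × $5 = $200
  F2–Hilo: 20 × $6 = $120
  F3–Hilo: 40 × $1 = $40
Total = 10 + 200 + 120 + 40 = $370.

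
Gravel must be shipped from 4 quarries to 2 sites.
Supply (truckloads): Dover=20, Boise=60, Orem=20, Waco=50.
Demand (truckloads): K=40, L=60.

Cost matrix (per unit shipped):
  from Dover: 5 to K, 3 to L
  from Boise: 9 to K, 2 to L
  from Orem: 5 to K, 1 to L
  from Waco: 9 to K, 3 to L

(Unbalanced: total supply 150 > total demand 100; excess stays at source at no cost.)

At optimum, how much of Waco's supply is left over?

50

Minimum-cost shipments:
  Dover–K: 20 × 5 = 100
  Boise–L: 60 × 2 = 120
  Orem–K: 20 × 5 = 100
Total cost = 320.
Waco ships 0 of its 50, leaving 50.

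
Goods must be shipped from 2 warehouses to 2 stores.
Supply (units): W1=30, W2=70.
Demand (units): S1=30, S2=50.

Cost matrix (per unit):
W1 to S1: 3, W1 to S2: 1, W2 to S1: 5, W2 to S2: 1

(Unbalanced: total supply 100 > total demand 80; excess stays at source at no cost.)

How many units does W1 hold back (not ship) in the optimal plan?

0

An optimal plan:
  W1 to S1: 30 units
  W2 to S2: 50 units
Total cost = 140.
W1 ships 30 of its 30, leaving 0.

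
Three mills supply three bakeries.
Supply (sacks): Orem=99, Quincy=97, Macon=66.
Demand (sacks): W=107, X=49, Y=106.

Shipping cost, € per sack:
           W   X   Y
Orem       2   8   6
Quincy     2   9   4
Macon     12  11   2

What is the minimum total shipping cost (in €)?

Optimal allocation:
  Orem->W: 50 sacks
  Orem->X: 49 sacks
  Quincy->W: 57 sacks
  Quincy->Y: 40 sacks
  Macon->Y: 66 sacks
Total cost = €898.

898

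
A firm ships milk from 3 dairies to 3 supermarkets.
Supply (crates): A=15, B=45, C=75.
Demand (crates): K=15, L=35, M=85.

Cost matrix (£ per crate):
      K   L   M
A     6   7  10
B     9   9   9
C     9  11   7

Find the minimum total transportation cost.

One minimum-cost allocation:
  A–K: 15 × £6 = £90
  B–L: 35 × £9 = £315
  B–M: 10 × £9 = £90
  C–M: 75 × £7 = £525
Total = 90 + 315 + 90 + 525 = £1020.

1020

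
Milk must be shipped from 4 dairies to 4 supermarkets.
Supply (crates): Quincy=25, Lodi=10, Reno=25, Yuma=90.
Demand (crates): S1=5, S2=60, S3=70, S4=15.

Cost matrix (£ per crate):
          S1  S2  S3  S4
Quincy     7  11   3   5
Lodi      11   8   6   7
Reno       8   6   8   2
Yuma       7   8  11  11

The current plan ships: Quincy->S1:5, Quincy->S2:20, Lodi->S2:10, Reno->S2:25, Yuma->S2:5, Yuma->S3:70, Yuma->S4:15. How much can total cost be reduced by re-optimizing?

Current plan cost = 5·7 + 20·11 + 10·8 + 25·6 + 5·8 + 70·11 + 15·11 = £1460.
Optimal plan:
  Quincy to S3: 25 × £3 = £75
  Lodi to S3: 10 × £6 = £60
  Reno to S3: 10 × £8 = £80
  Reno to S4: 15 × £2 = £30
  Yuma to S1: 5 × £7 = £35
  Yuma to S2: 60 × £8 = £480
  Yuma to S3: 25 × £11 = £275
Optimal cost = £1035.
Saving = 1460 − 1035 = £425.

425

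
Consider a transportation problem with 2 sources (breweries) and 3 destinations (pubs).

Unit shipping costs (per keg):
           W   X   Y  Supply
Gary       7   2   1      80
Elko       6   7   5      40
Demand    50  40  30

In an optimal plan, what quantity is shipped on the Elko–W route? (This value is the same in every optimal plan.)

40

Solving gives:
  Gary→W: 10 × 7 = 70
  Gary→X: 40 × 2 = 80
  Gary→Y: 30 × 1 = 30
  Elko→W: 40 × 6 = 240
Total cost = 420.
So Elko→W carries 40 kegs.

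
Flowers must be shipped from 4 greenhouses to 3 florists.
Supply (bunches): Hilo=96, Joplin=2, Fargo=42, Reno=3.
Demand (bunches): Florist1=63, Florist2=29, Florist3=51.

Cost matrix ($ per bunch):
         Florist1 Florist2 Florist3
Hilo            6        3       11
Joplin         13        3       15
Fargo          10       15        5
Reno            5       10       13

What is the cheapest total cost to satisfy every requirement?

One minimum-cost allocation:
  Hilo->Florist1: 60 × $6 = $360
  Hilo->Florist2: 27 × $3 = $81
  Hilo->Florist3: 9 × $11 = $99
  Joplin->Florist2: 2 × $3 = $6
  Fargo->Florist3: 42 × $5 = $210
  Reno->Florist1: 3 × $5 = $15
Total = 360 + 81 + 99 + 6 + 210 + 15 = $771.
(Supply check: Hilo ships 96; Joplin ships 2; Fargo ships 42; Reno ships 3.)

771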